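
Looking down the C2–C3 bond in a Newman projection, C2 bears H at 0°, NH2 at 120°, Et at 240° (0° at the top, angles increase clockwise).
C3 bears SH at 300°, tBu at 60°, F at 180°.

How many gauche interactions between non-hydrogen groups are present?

4

Non-H gauche pairs: NH2(120°)/tBu(60°); NH2(120°)/F(180°); Et(240°)/SH(300°); Et(240°)/F(180°) — 4 interactions.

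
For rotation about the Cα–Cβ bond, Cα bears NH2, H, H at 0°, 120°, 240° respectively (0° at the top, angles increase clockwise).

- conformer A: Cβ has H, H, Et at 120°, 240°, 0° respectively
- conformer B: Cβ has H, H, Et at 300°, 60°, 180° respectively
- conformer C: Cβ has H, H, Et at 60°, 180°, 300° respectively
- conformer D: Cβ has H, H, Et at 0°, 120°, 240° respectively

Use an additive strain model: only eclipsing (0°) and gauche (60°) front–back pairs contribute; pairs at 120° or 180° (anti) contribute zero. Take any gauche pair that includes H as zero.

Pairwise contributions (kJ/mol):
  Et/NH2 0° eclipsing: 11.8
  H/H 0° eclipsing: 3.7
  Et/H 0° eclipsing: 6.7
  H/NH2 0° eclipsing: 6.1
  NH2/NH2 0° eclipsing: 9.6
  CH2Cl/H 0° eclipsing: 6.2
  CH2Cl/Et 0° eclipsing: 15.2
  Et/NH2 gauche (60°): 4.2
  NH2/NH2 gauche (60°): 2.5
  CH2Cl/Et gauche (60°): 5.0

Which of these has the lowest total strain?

A (eclipsed): NH2–Et eclipsed, H–H eclipsed, H–H eclipsed; 11.8 + 3.7 + 3.7 = 19.2 kJ/mol.
B (staggered): no non-H gauche contacts → 0.0 kJ/mol.
C (staggered): NH2–Et gauche; 4.2 = 4.2 kJ/mol.
D (eclipsed): NH2–H eclipsed, H–H eclipsed, H–Et eclipsed; 6.1 + 3.7 + 6.7 = 16.5 kJ/mol.
B has the lowest total (0.0 kJ/mol).

B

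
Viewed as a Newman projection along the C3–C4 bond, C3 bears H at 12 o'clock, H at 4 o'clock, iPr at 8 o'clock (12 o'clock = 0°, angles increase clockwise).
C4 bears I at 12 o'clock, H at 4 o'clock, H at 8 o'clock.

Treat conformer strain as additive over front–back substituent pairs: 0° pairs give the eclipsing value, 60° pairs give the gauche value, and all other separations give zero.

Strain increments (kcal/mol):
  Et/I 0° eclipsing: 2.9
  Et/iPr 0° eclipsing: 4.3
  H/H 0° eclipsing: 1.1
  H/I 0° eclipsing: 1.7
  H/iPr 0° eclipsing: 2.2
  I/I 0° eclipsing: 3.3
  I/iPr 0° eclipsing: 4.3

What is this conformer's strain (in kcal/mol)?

5.0 kcal/mol

This conformer (eclipsed): H–I eclipsed, H–H eclipsed, iPr–H eclipsed; 1.7 + 1.1 + 2.2 = 5.0 kcal/mol.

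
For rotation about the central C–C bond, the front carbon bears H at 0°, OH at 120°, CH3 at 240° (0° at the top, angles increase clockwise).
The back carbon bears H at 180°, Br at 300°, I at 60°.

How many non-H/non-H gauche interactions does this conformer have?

2

Non-H gauche pairs: OH(120°)/I(60°); CH3(240°)/Br(300°) — 2 interactions.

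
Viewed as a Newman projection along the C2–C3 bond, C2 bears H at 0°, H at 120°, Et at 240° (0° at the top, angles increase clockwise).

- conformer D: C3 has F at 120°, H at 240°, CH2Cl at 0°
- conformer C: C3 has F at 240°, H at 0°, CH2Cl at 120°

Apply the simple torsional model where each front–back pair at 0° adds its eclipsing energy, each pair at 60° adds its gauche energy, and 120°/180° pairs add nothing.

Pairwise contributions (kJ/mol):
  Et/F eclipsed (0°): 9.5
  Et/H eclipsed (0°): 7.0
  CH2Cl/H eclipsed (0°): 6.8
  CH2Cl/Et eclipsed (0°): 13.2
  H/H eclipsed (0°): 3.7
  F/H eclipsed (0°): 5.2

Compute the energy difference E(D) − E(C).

D (eclipsed): H(0°)/CH2Cl(0°) eclipsed 6.8; H(120°)/F(120°) eclipsed 5.2; Et(240°)/H(240°) eclipsed 7.0 → 19.0 kJ/mol.
C (eclipsed): H(0°)/H(0°) eclipsed 3.7; H(120°)/CH2Cl(120°) eclipsed 6.8; Et(240°)/F(240°) eclipsed 9.5 → 20.0 kJ/mol.
E(D) − E(C) = 19.0 − 20.0 = -1.0 kJ/mol.

-1.0 kJ/mol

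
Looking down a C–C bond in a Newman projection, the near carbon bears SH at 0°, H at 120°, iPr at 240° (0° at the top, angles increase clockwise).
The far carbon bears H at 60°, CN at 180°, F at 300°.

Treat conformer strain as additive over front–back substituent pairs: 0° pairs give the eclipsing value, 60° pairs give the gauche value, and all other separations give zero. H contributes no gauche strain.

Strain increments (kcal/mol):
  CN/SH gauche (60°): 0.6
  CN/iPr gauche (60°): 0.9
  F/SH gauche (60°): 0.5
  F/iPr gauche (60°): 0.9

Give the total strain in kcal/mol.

This conformer (staggered): SH(0°)/F(300°) gauche 0.5; iPr(240°)/CN(180°) gauche 0.9; iPr(240°)/F(300°) gauche 0.9 → 2.3 kcal/mol.

2.3 kcal/mol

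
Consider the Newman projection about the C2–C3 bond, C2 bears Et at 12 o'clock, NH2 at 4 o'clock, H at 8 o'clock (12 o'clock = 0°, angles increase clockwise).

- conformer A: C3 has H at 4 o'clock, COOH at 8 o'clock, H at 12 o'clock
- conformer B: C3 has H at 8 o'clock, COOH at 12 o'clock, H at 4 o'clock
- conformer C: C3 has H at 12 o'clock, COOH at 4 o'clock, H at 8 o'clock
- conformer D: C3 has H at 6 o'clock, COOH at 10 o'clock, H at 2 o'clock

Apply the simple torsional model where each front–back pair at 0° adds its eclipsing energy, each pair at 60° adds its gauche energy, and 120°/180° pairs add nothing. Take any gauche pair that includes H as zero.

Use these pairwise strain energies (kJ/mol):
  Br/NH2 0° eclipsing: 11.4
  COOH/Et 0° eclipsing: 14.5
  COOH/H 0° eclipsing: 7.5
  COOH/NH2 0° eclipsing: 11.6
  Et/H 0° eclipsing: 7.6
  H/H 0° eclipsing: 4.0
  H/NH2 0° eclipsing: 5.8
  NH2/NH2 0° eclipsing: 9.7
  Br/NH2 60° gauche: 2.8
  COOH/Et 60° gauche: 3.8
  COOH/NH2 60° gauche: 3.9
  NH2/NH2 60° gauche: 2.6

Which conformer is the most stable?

A (eclipsed): Et(0°)/H(0°) eclipsed 7.6; NH2(120°)/H(120°) eclipsed 5.8; H(240°)/COOH(240°) eclipsed 7.5 → 20.9 kJ/mol.
B (eclipsed): Et(0°)/COOH(0°) eclipsed 14.5; NH2(120°)/H(120°) eclipsed 5.8; H(240°)/H(240°) eclipsed 4.0 → 24.3 kJ/mol.
C (eclipsed): Et(0°)/H(0°) eclipsed 7.6; NH2(120°)/COOH(120°) eclipsed 11.6; H(240°)/H(240°) eclipsed 4.0 → 23.2 kJ/mol.
D (staggered): Et(0°)/COOH(300°) gauche 3.8 → 3.8 kJ/mol.
D has the lowest total (3.8 kJ/mol).

D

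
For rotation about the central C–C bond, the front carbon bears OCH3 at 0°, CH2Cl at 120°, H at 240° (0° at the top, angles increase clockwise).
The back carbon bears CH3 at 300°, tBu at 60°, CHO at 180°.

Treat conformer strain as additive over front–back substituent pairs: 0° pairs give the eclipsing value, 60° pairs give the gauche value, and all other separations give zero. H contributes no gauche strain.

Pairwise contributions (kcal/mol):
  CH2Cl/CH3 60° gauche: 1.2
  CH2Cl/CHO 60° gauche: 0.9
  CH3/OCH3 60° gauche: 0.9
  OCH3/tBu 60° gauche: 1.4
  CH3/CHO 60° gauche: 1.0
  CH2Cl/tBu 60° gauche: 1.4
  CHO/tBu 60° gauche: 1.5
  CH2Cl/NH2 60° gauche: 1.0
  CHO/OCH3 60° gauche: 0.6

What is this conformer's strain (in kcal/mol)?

4.6 kcal/mol

This conformer is staggered. OCH3 at 0° is gauche with CH3 at 300° (0.9); OCH3 at 0° is gauche with tBu at 60° (1.4); CH2Cl at 120° is gauche with tBu at 60° (1.4); CH2Cl at 120° is gauche with CHO at 180° (0.9). Total 4.6 kcal/mol.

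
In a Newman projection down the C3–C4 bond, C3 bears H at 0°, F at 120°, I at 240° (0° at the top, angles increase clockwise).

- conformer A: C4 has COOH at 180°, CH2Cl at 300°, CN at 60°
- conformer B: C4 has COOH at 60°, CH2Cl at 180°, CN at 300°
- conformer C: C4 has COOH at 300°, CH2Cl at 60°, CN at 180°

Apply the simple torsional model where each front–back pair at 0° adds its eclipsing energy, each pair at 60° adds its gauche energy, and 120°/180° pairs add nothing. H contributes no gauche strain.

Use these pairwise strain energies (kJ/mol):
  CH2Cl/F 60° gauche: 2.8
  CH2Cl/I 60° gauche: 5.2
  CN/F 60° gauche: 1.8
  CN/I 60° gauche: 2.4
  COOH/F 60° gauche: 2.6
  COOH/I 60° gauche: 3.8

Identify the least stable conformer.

A

A (staggered): F(120°)/COOH(180°) gauche 2.6; F(120°)/CN(60°) gauche 1.8; I(240°)/COOH(180°) gauche 3.8; I(240°)/CH2Cl(300°) gauche 5.2 → 13.4 kJ/mol.
B (staggered): F(120°)/COOH(60°) gauche 2.6; F(120°)/CH2Cl(180°) gauche 2.8; I(240°)/CH2Cl(180°) gauche 5.2; I(240°)/CN(300°) gauche 2.4 → 13.0 kJ/mol.
C (staggered): F(120°)/CH2Cl(60°) gauche 2.8; F(120°)/CN(180°) gauche 1.8; I(240°)/COOH(300°) gauche 3.8; I(240°)/CN(180°) gauche 2.4 → 10.8 kJ/mol.
A has the highest total (13.4 kJ/mol).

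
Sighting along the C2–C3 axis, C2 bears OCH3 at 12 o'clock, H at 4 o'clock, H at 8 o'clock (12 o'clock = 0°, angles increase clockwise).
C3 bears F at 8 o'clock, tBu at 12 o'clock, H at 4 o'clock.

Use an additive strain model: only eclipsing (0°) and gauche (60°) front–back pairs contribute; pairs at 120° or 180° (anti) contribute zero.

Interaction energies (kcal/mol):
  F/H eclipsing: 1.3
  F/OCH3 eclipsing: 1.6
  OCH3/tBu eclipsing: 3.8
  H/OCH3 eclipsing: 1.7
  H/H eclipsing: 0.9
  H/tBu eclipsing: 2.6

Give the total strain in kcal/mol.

This conformer (eclipsed): OCH3–tBu eclipsed, H–H eclipsed, H–F eclipsed; 3.8 + 0.9 + 1.3 = 6.0 kcal/mol.

6.0 kcal/mol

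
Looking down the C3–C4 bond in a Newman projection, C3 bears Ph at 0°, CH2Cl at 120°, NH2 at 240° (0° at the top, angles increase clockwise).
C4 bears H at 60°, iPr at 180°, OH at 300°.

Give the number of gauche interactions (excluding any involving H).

4

Non-H gauche pairs: Ph(0°)/OH(300°); CH2Cl(120°)/iPr(180°); NH2(240°)/iPr(180°); NH2(240°)/OH(300°) — 4 interactions.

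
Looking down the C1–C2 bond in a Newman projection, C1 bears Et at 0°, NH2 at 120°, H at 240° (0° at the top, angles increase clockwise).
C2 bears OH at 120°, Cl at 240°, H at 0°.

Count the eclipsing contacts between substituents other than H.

1

Non-H eclipsing pairs: NH2(120°)/OH(120°) — 1 interaction.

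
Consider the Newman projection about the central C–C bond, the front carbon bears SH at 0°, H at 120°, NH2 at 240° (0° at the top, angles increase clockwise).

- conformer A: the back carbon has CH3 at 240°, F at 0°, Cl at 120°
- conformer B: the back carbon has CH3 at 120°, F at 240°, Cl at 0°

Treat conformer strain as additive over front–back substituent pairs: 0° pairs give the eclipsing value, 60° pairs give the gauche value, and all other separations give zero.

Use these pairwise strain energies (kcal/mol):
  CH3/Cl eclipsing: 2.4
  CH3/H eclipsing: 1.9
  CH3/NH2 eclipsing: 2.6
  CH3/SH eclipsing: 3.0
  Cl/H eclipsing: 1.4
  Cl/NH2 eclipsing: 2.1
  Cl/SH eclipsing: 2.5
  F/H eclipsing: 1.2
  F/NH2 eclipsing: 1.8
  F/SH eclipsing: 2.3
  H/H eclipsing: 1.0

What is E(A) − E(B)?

+0.1 kcal/mol

A (eclipsed): SH(0°)/F(0°) eclipsed 2.3; H(120°)/Cl(120°) eclipsed 1.4; NH2(240°)/CH3(240°) eclipsed 2.6 → 6.3 kcal/mol.
B (eclipsed): SH(0°)/Cl(0°) eclipsed 2.5; H(120°)/CH3(120°) eclipsed 1.9; NH2(240°)/F(240°) eclipsed 1.8 → 6.2 kcal/mol.
E(A) − E(B) = 6.3 − 6.2 = +0.1 kcal/mol.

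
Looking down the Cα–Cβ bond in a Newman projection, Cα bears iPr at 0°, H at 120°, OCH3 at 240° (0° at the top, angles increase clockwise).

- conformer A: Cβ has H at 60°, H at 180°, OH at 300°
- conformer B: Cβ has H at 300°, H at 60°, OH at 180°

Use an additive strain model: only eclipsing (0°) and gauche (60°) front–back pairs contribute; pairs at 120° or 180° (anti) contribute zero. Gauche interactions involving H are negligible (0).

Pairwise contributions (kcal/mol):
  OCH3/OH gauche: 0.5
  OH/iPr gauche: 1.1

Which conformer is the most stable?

A (staggered): iPr–OH gauche, OCH3–OH gauche; 1.1 + 0.5 = 1.6 kcal/mol.
B (staggered): OCH3–OH gauche; 0.5 = 0.5 kcal/mol.
B has the lowest total (0.5 kcal/mol).

B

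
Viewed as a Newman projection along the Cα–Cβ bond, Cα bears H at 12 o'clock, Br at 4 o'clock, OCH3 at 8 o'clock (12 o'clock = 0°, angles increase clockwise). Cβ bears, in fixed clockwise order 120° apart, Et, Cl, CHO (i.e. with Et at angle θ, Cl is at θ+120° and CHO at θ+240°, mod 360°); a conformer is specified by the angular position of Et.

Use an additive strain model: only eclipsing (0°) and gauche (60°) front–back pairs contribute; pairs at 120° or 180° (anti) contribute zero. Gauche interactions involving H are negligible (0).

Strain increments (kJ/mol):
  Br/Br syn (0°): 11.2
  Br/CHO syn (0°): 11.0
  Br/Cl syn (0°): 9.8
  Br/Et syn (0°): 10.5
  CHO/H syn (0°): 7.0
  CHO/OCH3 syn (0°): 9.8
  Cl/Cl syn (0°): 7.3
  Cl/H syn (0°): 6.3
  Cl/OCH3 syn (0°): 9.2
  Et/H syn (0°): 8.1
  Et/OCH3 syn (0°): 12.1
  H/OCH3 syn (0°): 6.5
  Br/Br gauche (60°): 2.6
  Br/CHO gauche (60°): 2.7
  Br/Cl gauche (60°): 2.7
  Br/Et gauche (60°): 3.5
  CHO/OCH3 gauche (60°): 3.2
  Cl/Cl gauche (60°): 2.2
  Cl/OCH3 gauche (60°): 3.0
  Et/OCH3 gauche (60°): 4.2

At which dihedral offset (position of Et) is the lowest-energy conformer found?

Et at 0° (eclipsed): H(0°)/Et(0°) eclipsed 8.1; Br(120°)/Cl(120°) eclipsed 9.8; OCH3(240°)/CHO(240°) eclipsed 9.8 → 27.7 kJ/mol.
Et at 60° (staggered): Br(120°)/Et(60°) gauche 3.5; Br(120°)/Cl(180°) gauche 2.7; OCH3(240°)/Cl(180°) gauche 3.0; OCH3(240°)/CHO(300°) gauche 3.2 → 12.4 kJ/mol.
Et at 120° (eclipsed): H(0°)/CHO(0°) eclipsed 7.0; Br(120°)/Et(120°) eclipsed 10.5; OCH3(240°)/Cl(240°) eclipsed 9.2 → 26.7 kJ/mol.
Et at 180° (staggered): Br(120°)/Et(180°) gauche 3.5; Br(120°)/CHO(60°) gauche 2.7; OCH3(240°)/Et(180°) gauche 4.2; OCH3(240°)/Cl(300°) gauche 3.0 → 13.4 kJ/mol.
Et at 240° (eclipsed): H(0°)/Cl(0°) eclipsed 6.3; Br(120°)/CHO(120°) eclipsed 11.0; OCH3(240°)/Et(240°) eclipsed 12.1 → 29.4 kJ/mol.
Et at 300° (staggered): Br(120°)/Cl(60°) gauche 2.7; Br(120°)/CHO(180°) gauche 2.7; OCH3(240°)/Et(300°) gauche 4.2; OCH3(240°)/CHO(180°) gauche 3.2 → 12.8 kJ/mol.
The minimum (12.4 kJ/mol) occurs with Et at 60°.

60°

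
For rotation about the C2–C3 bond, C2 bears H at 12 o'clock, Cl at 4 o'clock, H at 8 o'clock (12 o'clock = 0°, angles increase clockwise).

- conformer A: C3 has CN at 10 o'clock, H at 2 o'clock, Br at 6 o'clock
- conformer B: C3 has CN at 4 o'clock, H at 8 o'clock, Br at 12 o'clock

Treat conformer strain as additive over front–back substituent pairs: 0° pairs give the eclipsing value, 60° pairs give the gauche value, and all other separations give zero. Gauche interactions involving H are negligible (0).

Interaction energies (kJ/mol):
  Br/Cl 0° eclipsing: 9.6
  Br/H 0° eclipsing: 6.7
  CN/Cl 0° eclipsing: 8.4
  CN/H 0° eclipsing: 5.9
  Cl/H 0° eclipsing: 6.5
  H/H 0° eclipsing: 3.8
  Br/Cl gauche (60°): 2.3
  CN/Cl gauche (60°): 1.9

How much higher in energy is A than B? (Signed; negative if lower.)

-16.6 kJ/mol

A is staggered. Cl at 120° is gauche with Br at 180° (2.3). Total 2.3 kJ/mol.
B is eclipsed. H at 0° is eclipsed with Br at 0° (6.7); Cl at 120° is eclipsed with CN at 120° (8.4); H at 240° is eclipsed with H at 240° (3.8). Total 18.9 kJ/mol.
E(A) − E(B) = 2.3 − 18.9 = -16.6 kJ/mol.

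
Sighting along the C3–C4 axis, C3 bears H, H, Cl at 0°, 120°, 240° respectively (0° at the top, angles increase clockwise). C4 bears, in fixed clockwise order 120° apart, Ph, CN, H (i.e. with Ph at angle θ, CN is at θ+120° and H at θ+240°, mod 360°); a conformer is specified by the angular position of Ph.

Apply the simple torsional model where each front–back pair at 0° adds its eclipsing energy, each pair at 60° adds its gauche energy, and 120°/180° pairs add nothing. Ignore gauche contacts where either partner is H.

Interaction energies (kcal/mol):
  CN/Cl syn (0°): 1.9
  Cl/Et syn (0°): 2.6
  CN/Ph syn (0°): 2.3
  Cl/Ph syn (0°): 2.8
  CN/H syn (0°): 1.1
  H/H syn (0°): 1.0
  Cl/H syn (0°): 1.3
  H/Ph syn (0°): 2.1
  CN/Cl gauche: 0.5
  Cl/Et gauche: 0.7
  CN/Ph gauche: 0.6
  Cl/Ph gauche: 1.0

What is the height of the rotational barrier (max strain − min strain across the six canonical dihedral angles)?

Ph at 0° (eclipsed): H–Ph eclipsed, H–CN eclipsed, Cl–H eclipsed; 2.1 + 1.1 + 1.3 = 4.5 kcal/mol.
Ph at 60° (staggered): Cl–CN gauche; 0.5 = 0.5 kcal/mol.
Ph at 120° (eclipsed): H–H eclipsed, H–Ph eclipsed, Cl–CN eclipsed; 1.0 + 2.1 + 1.9 = 5.0 kcal/mol.
Ph at 180° (staggered): Cl–Ph gauche, Cl–CN gauche; 1.0 + 0.5 = 1.5 kcal/mol.
Ph at 240° (eclipsed): H–CN eclipsed, H–H eclipsed, Cl–Ph eclipsed; 1.1 + 1.0 + 2.8 = 4.9 kcal/mol.
Ph at 300° (staggered): Cl–Ph gauche; 1.0 = 1.0 kcal/mol.
Max at 120° (5.0 kcal/mol), min at 60° (0.5 kcal/mol); barrier = 4.5 kcal/mol.

4.5 kcal/mol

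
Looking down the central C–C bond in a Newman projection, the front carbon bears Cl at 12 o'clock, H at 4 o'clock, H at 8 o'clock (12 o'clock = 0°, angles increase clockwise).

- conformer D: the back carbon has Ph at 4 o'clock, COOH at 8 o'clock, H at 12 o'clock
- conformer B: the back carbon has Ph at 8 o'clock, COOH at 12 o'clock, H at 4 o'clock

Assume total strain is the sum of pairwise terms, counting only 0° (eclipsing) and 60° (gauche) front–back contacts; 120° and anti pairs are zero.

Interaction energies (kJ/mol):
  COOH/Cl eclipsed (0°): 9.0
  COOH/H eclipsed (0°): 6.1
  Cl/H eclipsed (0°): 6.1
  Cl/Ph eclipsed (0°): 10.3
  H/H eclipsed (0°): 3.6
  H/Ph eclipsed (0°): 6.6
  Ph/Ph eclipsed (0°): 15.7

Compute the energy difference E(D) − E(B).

-0.4 kJ/mol

D (eclipsed): Cl(0°)/H(0°) eclipsed 6.1; H(120°)/Ph(120°) eclipsed 6.6; H(240°)/COOH(240°) eclipsed 6.1 → 18.8 kJ/mol.
B (eclipsed): Cl(0°)/COOH(0°) eclipsed 9.0; H(120°)/H(120°) eclipsed 3.6; H(240°)/Ph(240°) eclipsed 6.6 → 19.2 kJ/mol.
E(D) − E(B) = 18.8 − 19.2 = -0.4 kJ/mol.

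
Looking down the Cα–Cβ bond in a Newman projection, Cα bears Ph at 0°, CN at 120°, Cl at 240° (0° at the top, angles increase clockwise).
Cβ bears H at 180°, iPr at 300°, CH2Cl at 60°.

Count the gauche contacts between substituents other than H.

Non-H gauche pairs: Ph(0°)/iPr(300°); Ph(0°)/CH2Cl(60°); CN(120°)/CH2Cl(60°); Cl(240°)/iPr(300°) — 4 interactions.

4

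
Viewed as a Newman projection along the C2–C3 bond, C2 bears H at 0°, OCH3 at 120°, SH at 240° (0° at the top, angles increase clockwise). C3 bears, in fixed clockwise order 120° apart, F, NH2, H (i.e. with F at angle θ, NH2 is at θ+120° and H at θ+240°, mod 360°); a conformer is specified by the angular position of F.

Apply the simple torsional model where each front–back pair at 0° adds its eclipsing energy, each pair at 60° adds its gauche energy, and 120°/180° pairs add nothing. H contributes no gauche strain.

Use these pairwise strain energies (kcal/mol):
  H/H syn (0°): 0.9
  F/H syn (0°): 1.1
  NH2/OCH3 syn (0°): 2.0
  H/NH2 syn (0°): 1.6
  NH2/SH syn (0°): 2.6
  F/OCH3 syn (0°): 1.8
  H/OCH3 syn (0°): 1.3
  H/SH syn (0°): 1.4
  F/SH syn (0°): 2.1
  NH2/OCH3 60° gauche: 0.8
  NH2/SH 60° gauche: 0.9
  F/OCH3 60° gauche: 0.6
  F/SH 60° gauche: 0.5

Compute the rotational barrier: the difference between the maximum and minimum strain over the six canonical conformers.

4.0 kcal/mol

F at 0° is eclipsed. H at 0° is eclipsed with F at 0° (1.1); OCH3 at 120° is eclipsed with NH2 at 120° (2.0); SH at 240° is eclipsed with H at 240° (1.4). Total 4.5 kcal/mol.
F at 60° is staggered. OCH3 at 120° is gauche with F at 60° (0.6); OCH3 at 120° is gauche with NH2 at 180° (0.8); SH at 240° is gauche with NH2 at 180° (0.9). Total 2.3 kcal/mol.
F at 120° is eclipsed. H at 0° is eclipsed with H at 0° (0.9); OCH3 at 120° is eclipsed with F at 120° (1.8); SH at 240° is eclipsed with NH2 at 240° (2.6). Total 5.3 kcal/mol.
F at 180° is staggered. OCH3 at 120° is gauche with F at 180° (0.6); SH at 240° is gauche with F at 180° (0.5); SH at 240° is gauche with NH2 at 300° (0.9). Total 2.0 kcal/mol.
F at 240° is eclipsed. H at 0° is eclipsed with NH2 at 0° (1.6); OCH3 at 120° is eclipsed with H at 120° (1.3); SH at 240° is eclipsed with F at 240° (2.1). Total 5.0 kcal/mol.
F at 300° is staggered. OCH3 at 120° is gauche with NH2 at 60° (0.8); SH at 240° is gauche with F at 300° (0.5). Total 1.3 kcal/mol.
Max at 120° (5.3 kcal/mol), min at 300° (1.3 kcal/mol); barrier = 4.0 kcal/mol.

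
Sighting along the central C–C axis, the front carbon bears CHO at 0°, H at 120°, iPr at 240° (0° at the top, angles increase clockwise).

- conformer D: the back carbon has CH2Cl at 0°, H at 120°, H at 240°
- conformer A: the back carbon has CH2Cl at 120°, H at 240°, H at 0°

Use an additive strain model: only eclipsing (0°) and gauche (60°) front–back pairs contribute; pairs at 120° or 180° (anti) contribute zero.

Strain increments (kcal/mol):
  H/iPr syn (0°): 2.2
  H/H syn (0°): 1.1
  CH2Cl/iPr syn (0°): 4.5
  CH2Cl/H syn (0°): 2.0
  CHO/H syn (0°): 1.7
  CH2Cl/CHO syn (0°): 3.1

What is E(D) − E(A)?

+0.5 kcal/mol

D (eclipsed): CHO(0°)/CH2Cl(0°) eclipsed 3.1; H(120°)/H(120°) eclipsed 1.1; iPr(240°)/H(240°) eclipsed 2.2 → 6.4 kcal/mol.
A (eclipsed): CHO(0°)/H(0°) eclipsed 1.7; H(120°)/CH2Cl(120°) eclipsed 2.0; iPr(240°)/H(240°) eclipsed 2.2 → 5.9 kcal/mol.
E(D) − E(A) = 6.4 − 5.9 = +0.5 kcal/mol.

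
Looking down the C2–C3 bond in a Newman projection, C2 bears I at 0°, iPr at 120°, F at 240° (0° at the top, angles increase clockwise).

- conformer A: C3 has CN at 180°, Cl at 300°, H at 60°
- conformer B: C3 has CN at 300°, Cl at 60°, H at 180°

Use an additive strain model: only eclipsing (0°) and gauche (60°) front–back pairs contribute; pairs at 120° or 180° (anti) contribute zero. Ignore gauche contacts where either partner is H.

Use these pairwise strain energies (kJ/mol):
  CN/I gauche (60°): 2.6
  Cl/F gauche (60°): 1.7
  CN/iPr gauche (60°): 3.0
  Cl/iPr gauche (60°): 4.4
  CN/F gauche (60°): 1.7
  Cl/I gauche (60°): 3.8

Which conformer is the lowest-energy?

A (staggered): I(0°)/Cl(300°) gauche 3.8; iPr(120°)/CN(180°) gauche 3.0; F(240°)/CN(180°) gauche 1.7; F(240°)/Cl(300°) gauche 1.7 → 10.2 kJ/mol.
B (staggered): I(0°)/CN(300°) gauche 2.6; I(0°)/Cl(60°) gauche 3.8; iPr(120°)/Cl(60°) gauche 4.4; F(240°)/CN(300°) gauche 1.7 → 12.5 kJ/mol.
A has the lowest total (10.2 kJ/mol).

A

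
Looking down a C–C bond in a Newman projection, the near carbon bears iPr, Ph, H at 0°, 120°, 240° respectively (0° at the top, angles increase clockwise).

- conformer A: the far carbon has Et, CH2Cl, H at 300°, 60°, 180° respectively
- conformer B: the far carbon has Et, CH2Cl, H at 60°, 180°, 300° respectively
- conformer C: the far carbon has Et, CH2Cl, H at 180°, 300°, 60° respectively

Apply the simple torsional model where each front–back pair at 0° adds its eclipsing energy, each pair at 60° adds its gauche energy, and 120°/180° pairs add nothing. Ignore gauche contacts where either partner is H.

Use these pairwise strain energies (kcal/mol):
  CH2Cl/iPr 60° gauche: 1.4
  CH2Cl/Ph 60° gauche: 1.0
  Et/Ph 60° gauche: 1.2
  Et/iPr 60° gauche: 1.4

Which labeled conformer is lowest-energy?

A is staggered. iPr at 0° is gauche with Et at 300° (1.4); iPr at 0° is gauche with CH2Cl at 60° (1.4); Ph at 120° is gauche with CH2Cl at 60° (1.0). Total 3.8 kcal/mol.
B is staggered. iPr at 0° is gauche with Et at 60° (1.4); Ph at 120° is gauche with Et at 60° (1.2); Ph at 120° is gauche with CH2Cl at 180° (1.0). Total 3.6 kcal/mol.
C is staggered. iPr at 0° is gauche with CH2Cl at 300° (1.4); Ph at 120° is gauche with Et at 180° (1.2). Total 2.6 kcal/mol.
C has the lowest total (2.6 kcal/mol).

C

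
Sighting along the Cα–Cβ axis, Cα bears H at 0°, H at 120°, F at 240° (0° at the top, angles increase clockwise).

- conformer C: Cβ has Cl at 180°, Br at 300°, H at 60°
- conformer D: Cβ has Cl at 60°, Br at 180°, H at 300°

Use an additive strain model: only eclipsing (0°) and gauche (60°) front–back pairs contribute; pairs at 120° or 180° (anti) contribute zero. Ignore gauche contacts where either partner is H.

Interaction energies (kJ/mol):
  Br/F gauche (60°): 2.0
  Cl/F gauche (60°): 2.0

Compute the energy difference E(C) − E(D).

C (staggered): F–Cl gauche, F–Br gauche; 2.0 + 2.0 = 4.0 kJ/mol.
D (staggered): F–Br gauche; 2.0 = 2.0 kJ/mol.
E(C) − E(D) = 4.0 − 2.0 = +2.0 kJ/mol.

+2.0 kJ/mol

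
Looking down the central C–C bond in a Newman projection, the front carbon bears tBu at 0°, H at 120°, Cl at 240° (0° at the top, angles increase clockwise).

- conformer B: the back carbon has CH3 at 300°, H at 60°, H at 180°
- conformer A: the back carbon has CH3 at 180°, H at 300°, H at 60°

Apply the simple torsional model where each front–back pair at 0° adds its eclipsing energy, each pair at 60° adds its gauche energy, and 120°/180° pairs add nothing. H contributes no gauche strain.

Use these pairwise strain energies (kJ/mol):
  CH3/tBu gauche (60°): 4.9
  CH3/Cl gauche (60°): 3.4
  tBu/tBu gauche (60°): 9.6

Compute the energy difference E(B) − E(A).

+4.9 kJ/mol

B (staggered): tBu–CH3 gauche, Cl–CH3 gauche; 4.9 + 3.4 = 8.3 kJ/mol.
A (staggered): Cl–CH3 gauche; 3.4 = 3.4 kJ/mol.
E(B) − E(A) = 8.3 − 3.4 = +4.9 kJ/mol.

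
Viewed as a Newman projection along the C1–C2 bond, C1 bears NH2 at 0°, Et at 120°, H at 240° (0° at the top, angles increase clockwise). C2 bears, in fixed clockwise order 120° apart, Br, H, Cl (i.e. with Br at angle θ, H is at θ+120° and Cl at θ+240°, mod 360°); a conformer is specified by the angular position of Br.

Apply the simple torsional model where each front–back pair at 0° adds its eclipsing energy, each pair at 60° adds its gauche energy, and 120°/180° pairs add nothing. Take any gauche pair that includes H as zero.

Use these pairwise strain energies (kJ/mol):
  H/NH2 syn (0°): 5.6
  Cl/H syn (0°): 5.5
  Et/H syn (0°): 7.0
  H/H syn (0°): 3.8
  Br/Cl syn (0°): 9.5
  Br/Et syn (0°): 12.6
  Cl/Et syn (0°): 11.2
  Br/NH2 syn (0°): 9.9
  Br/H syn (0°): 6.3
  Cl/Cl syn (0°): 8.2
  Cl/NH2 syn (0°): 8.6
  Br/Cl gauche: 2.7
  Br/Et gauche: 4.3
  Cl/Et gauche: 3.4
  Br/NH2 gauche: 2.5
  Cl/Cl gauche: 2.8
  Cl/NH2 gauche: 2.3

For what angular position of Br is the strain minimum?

300°

Br at 0° (eclipsed): NH2(0°)/Br(0°) eclipsed 9.9; Et(120°)/H(120°) eclipsed 7.0; H(240°)/Cl(240°) eclipsed 5.5 → 22.4 kJ/mol.
Br at 60° (staggered): NH2(0°)/Br(60°) gauche 2.5; NH2(0°)/Cl(300°) gauche 2.3; Et(120°)/Br(60°) gauche 4.3 → 9.1 kJ/mol.
Br at 120° (eclipsed): NH2(0°)/Cl(0°) eclipsed 8.6; Et(120°)/Br(120°) eclipsed 12.6; H(240°)/H(240°) eclipsed 3.8 → 25.0 kJ/mol.
Br at 180° (staggered): NH2(0°)/Cl(60°) gauche 2.3; Et(120°)/Br(180°) gauche 4.3; Et(120°)/Cl(60°) gauche 3.4 → 10.0 kJ/mol.
Br at 240° (eclipsed): NH2(0°)/H(0°) eclipsed 5.6; Et(120°)/Cl(120°) eclipsed 11.2; H(240°)/Br(240°) eclipsed 6.3 → 23.1 kJ/mol.
Br at 300° (staggered): NH2(0°)/Br(300°) gauche 2.5; Et(120°)/Cl(180°) gauche 3.4 → 5.9 kJ/mol.
The minimum (5.9 kJ/mol) occurs with Br at 300°.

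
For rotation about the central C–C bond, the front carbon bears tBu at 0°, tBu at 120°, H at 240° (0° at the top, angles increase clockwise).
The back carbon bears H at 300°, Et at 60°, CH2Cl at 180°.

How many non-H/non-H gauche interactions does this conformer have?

3

Non-H gauche pairs: tBu(0°)/Et(60°); tBu(120°)/Et(60°); tBu(120°)/CH2Cl(180°) — 3 interactions.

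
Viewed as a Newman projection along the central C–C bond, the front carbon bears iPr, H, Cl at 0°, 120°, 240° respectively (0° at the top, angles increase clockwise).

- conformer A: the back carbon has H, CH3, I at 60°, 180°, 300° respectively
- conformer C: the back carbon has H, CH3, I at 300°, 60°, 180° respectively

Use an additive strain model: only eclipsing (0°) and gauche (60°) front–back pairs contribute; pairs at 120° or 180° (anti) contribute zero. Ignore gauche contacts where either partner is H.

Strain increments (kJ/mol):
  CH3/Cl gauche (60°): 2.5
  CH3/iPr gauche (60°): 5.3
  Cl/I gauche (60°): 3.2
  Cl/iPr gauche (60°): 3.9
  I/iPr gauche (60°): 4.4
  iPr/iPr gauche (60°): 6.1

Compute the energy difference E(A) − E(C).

A (staggered): iPr(0°)/I(300°) gauche 4.4; Cl(240°)/CH3(180°) gauche 2.5; Cl(240°)/I(300°) gauche 3.2 → 10.1 kJ/mol.
C (staggered): iPr(0°)/CH3(60°) gauche 5.3; Cl(240°)/I(180°) gauche 3.2 → 8.5 kJ/mol.
E(A) − E(C) = 10.1 − 8.5 = +1.6 kJ/mol.

+1.6 kJ/mol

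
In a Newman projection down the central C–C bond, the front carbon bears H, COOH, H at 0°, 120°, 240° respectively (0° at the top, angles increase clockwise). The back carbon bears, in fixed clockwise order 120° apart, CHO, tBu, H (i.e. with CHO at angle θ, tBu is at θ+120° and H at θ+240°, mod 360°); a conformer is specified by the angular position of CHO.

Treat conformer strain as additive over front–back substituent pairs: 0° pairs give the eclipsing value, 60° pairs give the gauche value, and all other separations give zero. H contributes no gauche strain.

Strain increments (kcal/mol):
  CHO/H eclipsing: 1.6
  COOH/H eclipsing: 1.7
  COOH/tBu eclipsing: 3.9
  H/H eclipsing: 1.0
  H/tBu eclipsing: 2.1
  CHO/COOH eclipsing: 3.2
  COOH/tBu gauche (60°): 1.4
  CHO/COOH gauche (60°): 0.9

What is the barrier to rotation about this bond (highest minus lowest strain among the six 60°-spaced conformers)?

CHO at 0° is eclipsed. H at 0° is eclipsed with CHO at 0° (1.6); COOH at 120° is eclipsed with tBu at 120° (3.9); H at 240° is eclipsed with H at 240° (1.0). Total 6.5 kcal/mol.
CHO at 60° is staggered. COOH at 120° is gauche with CHO at 60° (0.9); COOH at 120° is gauche with tBu at 180° (1.4). Total 2.3 kcal/mol.
CHO at 120° is eclipsed. H at 0° is eclipsed with H at 0° (1.0); COOH at 120° is eclipsed with CHO at 120° (3.2); H at 240° is eclipsed with tBu at 240° (2.1). Total 6.3 kcal/mol.
CHO at 180° is staggered. COOH at 120° is gauche with CHO at 180° (0.9). Total 0.9 kcal/mol.
CHO at 240° is eclipsed. H at 0° is eclipsed with tBu at 0° (2.1); COOH at 120° is eclipsed with H at 120° (1.7); H at 240° is eclipsed with CHO at 240° (1.6). Total 5.4 kcal/mol.
CHO at 300° is staggered. COOH at 120° is gauche with tBu at 60° (1.4). Total 1.4 kcal/mol.
Max at 0° (6.5 kcal/mol), min at 180° (0.9 kcal/mol); barrier = 5.6 kcal/mol.

5.6 kcal/mol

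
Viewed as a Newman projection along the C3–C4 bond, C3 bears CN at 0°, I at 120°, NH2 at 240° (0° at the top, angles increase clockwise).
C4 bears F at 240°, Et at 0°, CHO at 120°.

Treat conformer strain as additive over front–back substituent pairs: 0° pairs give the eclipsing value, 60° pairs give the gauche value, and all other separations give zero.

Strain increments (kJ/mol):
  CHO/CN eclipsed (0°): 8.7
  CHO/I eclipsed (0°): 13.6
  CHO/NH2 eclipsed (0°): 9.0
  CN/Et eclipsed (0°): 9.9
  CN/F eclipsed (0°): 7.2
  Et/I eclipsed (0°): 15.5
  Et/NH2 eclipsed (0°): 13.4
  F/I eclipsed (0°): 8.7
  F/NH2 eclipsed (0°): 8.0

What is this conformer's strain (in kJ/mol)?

31.5 kJ/mol

This conformer is eclipsed. CN at 0° is eclipsed with Et at 0° (9.9); I at 120° is eclipsed with CHO at 120° (13.6); NH2 at 240° is eclipsed with F at 240° (8.0). Total 31.5 kJ/mol.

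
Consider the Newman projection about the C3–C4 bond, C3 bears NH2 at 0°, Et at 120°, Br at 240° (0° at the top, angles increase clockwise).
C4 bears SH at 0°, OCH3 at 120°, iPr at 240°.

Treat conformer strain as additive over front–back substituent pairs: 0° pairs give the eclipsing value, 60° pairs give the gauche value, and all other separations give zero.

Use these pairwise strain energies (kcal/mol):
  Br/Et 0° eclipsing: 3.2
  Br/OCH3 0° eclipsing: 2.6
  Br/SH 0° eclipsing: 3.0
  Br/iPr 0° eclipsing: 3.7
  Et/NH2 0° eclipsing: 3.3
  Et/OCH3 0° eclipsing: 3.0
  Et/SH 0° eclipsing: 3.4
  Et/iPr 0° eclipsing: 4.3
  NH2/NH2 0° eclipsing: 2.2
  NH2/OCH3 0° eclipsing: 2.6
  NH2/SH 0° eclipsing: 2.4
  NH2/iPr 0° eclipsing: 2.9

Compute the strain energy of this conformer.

This conformer is eclipsed. NH2 at 0° is eclipsed with SH at 0° (2.4); Et at 120° is eclipsed with OCH3 at 120° (3.0); Br at 240° is eclipsed with iPr at 240° (3.7). Total 9.1 kcal/mol.

9.1 kcal/mol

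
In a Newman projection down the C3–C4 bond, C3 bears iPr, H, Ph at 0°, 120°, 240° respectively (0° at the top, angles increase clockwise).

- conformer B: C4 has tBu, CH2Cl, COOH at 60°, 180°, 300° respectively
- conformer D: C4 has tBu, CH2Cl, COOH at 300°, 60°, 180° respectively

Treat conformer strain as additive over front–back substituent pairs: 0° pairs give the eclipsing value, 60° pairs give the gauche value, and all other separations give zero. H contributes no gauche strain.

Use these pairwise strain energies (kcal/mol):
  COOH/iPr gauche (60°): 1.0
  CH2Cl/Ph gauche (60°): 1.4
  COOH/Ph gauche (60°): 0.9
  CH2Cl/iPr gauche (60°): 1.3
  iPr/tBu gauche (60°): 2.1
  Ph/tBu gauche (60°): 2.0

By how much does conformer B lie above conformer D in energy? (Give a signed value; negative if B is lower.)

-0.9 kcal/mol

B is staggered. iPr at 0° is gauche with tBu at 60° (2.1); iPr at 0° is gauche with COOH at 300° (1.0); Ph at 240° is gauche with CH2Cl at 180° (1.4); Ph at 240° is gauche with COOH at 300° (0.9). Total 5.4 kcal/mol.
D is staggered. iPr at 0° is gauche with tBu at 300° (2.1); iPr at 0° is gauche with CH2Cl at 60° (1.3); Ph at 240° is gauche with tBu at 300° (2.0); Ph at 240° is gauche with COOH at 180° (0.9). Total 6.3 kcal/mol.
E(B) − E(D) = 5.4 − 6.3 = -0.9 kcal/mol.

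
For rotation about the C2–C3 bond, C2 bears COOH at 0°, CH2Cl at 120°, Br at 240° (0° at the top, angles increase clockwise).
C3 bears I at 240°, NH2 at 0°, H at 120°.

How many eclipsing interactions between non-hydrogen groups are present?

Non-H eclipsing pairs: COOH(0°)/NH2(0°); Br(240°)/I(240°) — 2 interactions.

2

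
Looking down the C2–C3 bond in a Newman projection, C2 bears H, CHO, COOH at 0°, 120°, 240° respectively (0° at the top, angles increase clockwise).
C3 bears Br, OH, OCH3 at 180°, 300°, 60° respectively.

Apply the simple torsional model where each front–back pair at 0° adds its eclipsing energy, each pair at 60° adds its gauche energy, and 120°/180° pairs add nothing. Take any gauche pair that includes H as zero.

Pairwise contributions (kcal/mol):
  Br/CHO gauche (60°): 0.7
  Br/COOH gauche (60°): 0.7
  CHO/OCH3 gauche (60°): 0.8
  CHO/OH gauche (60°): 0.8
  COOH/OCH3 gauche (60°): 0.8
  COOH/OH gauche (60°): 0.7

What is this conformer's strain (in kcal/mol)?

2.9 kcal/mol

This conformer is staggered. CHO at 120° is gauche with Br at 180° (0.7); CHO at 120° is gauche with OCH3 at 60° (0.8); COOH at 240° is gauche with Br at 180° (0.7); COOH at 240° is gauche with OH at 300° (0.7). Total 2.9 kcal/mol.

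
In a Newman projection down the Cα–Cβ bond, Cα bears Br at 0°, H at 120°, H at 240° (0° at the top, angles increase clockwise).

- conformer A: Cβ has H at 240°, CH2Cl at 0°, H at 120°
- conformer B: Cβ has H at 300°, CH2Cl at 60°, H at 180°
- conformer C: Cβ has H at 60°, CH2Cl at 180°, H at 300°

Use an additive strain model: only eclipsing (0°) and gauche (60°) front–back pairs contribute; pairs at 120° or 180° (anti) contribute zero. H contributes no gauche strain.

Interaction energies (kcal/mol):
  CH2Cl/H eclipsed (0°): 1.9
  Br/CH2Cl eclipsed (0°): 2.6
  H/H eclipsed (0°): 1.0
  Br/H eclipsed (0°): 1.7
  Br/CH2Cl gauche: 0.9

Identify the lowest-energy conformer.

C

A is eclipsed. Br at 0° is eclipsed with CH2Cl at 0° (2.6); H at 120° is eclipsed with H at 120° (1.0); H at 240° is eclipsed with H at 240° (1.0). Total 4.6 kcal/mol.
B is staggered. Br at 0° is gauche with CH2Cl at 60° (0.9). Total 0.9 kcal/mol.
C (staggered): no non-H gauche contacts → 0.0 kcal/mol.
C has the lowest total (0.0 kcal/mol).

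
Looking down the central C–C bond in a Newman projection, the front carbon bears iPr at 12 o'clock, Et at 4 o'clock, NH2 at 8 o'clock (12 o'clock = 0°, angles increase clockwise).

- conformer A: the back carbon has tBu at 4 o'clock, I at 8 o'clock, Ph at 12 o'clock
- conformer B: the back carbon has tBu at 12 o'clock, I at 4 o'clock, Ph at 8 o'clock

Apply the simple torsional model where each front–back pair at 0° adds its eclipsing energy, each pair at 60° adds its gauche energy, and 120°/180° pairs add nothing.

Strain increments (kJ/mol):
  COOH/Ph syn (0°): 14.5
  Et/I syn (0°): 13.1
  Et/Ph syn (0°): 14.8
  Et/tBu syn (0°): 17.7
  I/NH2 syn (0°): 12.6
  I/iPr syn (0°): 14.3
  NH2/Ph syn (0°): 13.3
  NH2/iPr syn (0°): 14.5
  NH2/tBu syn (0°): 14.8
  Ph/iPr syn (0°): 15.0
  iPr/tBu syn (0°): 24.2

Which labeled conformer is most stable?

A

A is eclipsed. iPr at 0° is eclipsed with Ph at 0° (15.0); Et at 120° is eclipsed with tBu at 120° (17.7); NH2 at 240° is eclipsed with I at 240° (12.6). Total 45.3 kJ/mol.
B is eclipsed. iPr at 0° is eclipsed with tBu at 0° (24.2); Et at 120° is eclipsed with I at 120° (13.1); NH2 at 240° is eclipsed with Ph at 240° (13.3). Total 50.6 kJ/mol.
A has the lowest total (45.3 kJ/mol).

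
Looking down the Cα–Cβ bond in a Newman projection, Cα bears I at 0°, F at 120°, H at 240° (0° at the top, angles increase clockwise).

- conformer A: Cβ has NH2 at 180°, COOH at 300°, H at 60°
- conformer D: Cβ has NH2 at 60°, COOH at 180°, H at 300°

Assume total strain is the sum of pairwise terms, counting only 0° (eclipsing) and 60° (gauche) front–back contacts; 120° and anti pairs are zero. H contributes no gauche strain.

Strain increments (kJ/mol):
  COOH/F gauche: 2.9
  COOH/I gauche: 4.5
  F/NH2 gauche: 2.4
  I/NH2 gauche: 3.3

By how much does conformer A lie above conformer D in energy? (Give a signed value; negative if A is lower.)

A (staggered): I–COOH gauche, F–NH2 gauche; 4.5 + 2.4 = 6.9 kJ/mol.
D (staggered): I–NH2 gauche, F–NH2 gauche, F–COOH gauche; 3.3 + 2.4 + 2.9 = 8.6 kJ/mol.
E(A) − E(D) = 6.9 − 8.6 = -1.7 kJ/mol.

-1.7 kJ/mol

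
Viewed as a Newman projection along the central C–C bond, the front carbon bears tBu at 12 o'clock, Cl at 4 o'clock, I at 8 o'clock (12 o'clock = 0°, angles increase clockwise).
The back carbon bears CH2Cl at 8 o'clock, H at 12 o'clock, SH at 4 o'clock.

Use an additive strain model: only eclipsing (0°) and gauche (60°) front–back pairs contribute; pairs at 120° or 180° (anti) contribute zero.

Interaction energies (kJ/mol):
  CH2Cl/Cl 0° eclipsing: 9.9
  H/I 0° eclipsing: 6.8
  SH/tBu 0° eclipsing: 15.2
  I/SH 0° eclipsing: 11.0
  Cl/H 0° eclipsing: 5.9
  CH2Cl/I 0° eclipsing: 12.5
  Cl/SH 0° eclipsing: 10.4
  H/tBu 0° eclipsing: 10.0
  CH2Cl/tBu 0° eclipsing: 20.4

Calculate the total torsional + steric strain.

This conformer (eclipsed): tBu(0°)/H(0°) eclipsed 10.0; Cl(120°)/SH(120°) eclipsed 10.4; I(240°)/CH2Cl(240°) eclipsed 12.5 → 32.9 kJ/mol.

32.9 kJ/mol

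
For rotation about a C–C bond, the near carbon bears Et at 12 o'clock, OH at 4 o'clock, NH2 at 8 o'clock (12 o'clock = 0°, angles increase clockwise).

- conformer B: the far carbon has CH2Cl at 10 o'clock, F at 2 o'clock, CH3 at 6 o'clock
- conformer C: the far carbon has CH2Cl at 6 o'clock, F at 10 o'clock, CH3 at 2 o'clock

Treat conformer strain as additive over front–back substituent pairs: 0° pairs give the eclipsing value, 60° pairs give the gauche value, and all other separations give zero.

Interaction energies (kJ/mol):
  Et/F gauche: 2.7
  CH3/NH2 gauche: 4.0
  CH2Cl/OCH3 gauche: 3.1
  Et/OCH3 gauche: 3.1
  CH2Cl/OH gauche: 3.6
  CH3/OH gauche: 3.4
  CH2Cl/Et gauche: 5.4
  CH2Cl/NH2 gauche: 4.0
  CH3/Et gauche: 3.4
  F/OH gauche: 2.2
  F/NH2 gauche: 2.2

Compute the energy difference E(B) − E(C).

+2.4 kJ/mol

B is staggered. Et at 0° is gauche with CH2Cl at 300° (5.4); Et at 0° is gauche with F at 60° (2.7); OH at 120° is gauche with F at 60° (2.2); OH at 120° is gauche with CH3 at 180° (3.4); NH2 at 240° is gauche with CH2Cl at 300° (4.0); NH2 at 240° is gauche with CH3 at 180° (4.0). Total 21.7 kJ/mol.
C is staggered. Et at 0° is gauche with F at 300° (2.7); Et at 0° is gauche with CH3 at 60° (3.4); OH at 120° is gauche with CH2Cl at 180° (3.6); OH at 120° is gauche with CH3 at 60° (3.4); NH2 at 240° is gauche with CH2Cl at 180° (4.0); NH2 at 240° is gauche with F at 300° (2.2). Total 19.3 kJ/mol.
E(B) − E(C) = 21.7 − 19.3 = +2.4 kJ/mol.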